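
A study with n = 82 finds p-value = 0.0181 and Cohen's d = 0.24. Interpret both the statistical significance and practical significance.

Statistically significant (p = 0.0181 < 0.05). Cohen's d = 0.24 indicates a small effect size. Both statistical and practical significance should be considered.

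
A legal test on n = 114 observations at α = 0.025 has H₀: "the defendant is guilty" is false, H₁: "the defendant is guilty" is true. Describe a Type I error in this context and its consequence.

Type I error: rejecting H₀ when it is true — concluding that the defendant is guilty when in fact it is not. Consequence: convicting an innocent person.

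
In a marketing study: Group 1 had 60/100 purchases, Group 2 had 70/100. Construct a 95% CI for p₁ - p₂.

p̂₁ = 0.6, p̂₂ = 0.7. Difference = -0.1. CI = (-0.231, 0.031)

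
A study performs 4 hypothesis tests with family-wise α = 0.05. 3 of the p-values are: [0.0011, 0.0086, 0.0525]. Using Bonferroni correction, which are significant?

Bonferroni α = 0.05/4 = 0.0125. Significant p-values: [0.0011, 0.0086]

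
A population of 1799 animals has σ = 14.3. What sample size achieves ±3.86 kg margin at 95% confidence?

Without FPC: n₀ = (1.96×14.3/3.86)² = 52.724. With FPC: n = n₀N/(n₀+N-1) = 51.3 → n = 52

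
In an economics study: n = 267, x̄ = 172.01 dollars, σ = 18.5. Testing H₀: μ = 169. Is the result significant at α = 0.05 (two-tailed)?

z = (172.01 - 169)/(18.5/√267) = 2.659. Since |z| > 1.96, significant at α = 0.05.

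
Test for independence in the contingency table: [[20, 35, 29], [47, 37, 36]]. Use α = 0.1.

χ² = 5.509. df = 2, critical = 4.605. Reject H₀. Variables are dependent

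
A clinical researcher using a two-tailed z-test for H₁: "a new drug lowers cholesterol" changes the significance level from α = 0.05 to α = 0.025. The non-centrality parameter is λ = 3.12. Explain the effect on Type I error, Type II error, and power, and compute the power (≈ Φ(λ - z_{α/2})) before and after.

Decreasing α from 0.05 to 0.025:
• Type I error rate decreases (α is the Type I rate by definition).
• Critical value moves from z_{α/2} = 1.96 to 2.241, so power = Φ(λ - z_{α/2}) goes from Φ(3.12 - 1.96) = 0.877 to Φ(3.12 - 2.241) = 0.81.
• Type II error rate β = 1 - power therefore increases (0.123 → 0.19).
Appropriate when false positives are costly — here, approving an ineffective drug — patients take a useless medication and may skip effective alternatives.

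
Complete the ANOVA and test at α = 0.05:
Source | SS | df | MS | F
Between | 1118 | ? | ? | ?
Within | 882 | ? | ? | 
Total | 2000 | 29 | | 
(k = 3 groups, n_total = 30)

df_between = 2, df_within = 27. MS_between = 559.0, MS_within = 32.67. F = 17.112, F_crit ≈ 3.354. Reject H₀.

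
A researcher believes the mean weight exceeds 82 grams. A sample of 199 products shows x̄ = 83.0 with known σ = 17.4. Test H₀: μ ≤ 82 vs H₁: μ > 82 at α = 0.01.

z = 0.811. Critical value: 2.33. Fail to reject H₀.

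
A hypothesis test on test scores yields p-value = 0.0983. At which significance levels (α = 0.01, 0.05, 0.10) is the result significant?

p = 0.0983. Significant at: α = 0.1.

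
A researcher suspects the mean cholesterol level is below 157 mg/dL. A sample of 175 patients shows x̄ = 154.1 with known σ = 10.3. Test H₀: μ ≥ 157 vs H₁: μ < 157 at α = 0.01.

z = -3.725. Critical value: -2.33. Reject H₀.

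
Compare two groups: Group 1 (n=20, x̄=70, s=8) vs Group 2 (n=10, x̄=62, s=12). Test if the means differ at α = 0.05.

Pooled sp = 9.47. t = 2.181, df = 28. Critical t = ±2.048. Reject H₀.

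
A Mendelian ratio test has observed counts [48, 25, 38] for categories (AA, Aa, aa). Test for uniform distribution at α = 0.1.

Expected = 37 each. χ² = Σ(O-E)²/E = 7.189. df = 2, critical value = 4.605. Reject H₀.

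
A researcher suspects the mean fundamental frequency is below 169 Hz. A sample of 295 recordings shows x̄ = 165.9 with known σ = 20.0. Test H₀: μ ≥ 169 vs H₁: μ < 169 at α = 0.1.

z = -2.662. Critical value: -1.28. Reject H₀.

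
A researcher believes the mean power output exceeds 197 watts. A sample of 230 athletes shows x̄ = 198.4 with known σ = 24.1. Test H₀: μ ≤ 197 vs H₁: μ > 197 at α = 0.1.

z = 0.881. Critical value: 1.28. Fail to reject H₀.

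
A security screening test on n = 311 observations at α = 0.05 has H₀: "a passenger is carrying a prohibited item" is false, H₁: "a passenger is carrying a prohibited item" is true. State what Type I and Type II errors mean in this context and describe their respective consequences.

Type I (false positive): concluding that a passenger is carrying a prohibited item when it is not — detaining an innocent passenger — delay and inconvenience. Type II (false negative): failing to conclude that a passenger is carrying a prohibited item when it is — letting a prohibited item through — security breach. Which is costlier depends on domain priorities and is a judgement call rather than a statistical fact.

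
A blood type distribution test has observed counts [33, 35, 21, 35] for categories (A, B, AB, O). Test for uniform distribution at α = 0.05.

Expected = 31 each. χ² = Σ(O-E)²/E = 4.387. df = 3, critical value = 7.815. Fail to reject H₀.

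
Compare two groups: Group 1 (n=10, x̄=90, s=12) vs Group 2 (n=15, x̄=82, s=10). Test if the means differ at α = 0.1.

Pooled sp = 10.83. t = 1.81, df = 23. Critical t = ±1.714. Reject H₀.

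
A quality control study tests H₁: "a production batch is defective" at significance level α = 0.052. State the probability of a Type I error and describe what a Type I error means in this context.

P(Type I error) = α = 0.052. A Type I error is rejecting H₀ when H₀ is actually true (false positive) — here, concluding that a production batch is defective when in fact this is not the case. Consequence: scrapping a good batch — wasted material and cost for no reason.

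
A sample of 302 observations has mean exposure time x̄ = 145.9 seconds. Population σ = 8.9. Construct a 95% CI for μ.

CI = x̄ ± z*(σ/√n) = 145.9 ± 1.96(8.9/√302) = 145.9 ± 1.0 = (144.9, 146.9)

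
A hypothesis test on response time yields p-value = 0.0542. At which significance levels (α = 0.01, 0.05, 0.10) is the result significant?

p = 0.0542. Significant at: α = 0.1.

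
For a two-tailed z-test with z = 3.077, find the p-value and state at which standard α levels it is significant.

p = 2·P(Z > |3.077|) = 2·(1 - Φ(3.077)) ≈ 0.0021. Significant at α = 0.1; Significant at α = 0.05; Significant at α = 0.01.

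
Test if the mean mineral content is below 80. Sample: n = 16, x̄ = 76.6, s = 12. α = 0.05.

t = (76.6 - 80)/(12/√16) = -1.133, df = 15. Critical t = -1.753. Fail to reject H₀.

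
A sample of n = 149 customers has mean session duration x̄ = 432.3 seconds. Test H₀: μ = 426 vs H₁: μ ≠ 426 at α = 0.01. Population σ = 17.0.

z = (x̄ - μ₀)/(σ/√n) = (432.3 - 426)/(17.0/√149) = 4.524. Critical value: ±2.576. Since |4.524| > 2.576, Reject H₀.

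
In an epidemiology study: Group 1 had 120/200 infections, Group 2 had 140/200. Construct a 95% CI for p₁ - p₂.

p̂₁ = 0.6, p̂₂ = 0.7. Difference = -0.1. CI = (-0.193, -0.007)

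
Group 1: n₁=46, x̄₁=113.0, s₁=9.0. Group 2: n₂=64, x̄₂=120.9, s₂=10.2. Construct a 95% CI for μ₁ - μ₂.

Difference = -7.9. SE = √(9.0²/46 + 10.2²/64) = 1.84. CI = (-11.51, -4.29)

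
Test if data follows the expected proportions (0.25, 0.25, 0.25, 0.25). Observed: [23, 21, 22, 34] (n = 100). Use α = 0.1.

Expected: [25.0, 25.0, 25.0, 25.0]. χ² = 4.4. df = 3, critical = 6.251. Fail to reject H₀.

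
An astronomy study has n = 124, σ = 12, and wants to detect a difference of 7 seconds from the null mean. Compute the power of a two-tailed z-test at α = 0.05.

SE = σ/√n = 12/√124 = 1.078. Non-centrality λ = d/SE = 7/1.078 = 6.496. Power ≈ Φ(λ - z_{α/2}) = Φ(6.496 - 1.96) = Φ(4.536) = 1.0.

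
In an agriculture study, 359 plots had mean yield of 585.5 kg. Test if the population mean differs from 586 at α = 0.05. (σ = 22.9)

z = (x̄ - μ₀)/(σ/√n) = (585.5 - 586)/(22.9/√359) = -0.414. Critical value: ±1.96. Since |-0.414| ≤ 1.96, Fail to reject H₀.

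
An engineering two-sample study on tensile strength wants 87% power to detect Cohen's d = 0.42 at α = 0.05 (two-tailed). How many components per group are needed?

z_{α/2} = 1.96, z_β = Φ⁻¹(0.87) = 1.126. For small effect (d = 0.42): n per group = 2(z_{α/2} + z_β)²/d² = 2(1.96 + 1.126)²/0.42² = 108.0 → 108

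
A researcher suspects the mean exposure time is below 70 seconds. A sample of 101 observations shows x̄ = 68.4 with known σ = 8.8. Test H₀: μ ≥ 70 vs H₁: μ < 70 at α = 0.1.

z = -1.827. Critical value: -1.28. Reject H₀.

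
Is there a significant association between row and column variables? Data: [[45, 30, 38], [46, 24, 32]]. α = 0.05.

χ² = 0.631. df = 2, critical = 5.991. Fail to reject H₀. No evidence of dependence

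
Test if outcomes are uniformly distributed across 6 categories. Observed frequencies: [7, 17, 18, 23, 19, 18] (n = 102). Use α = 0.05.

Expected = 17 each. χ² = Σ(O-E)²/E = 8.353. df = 5, critical value = 11.07. Fail to reject H₀.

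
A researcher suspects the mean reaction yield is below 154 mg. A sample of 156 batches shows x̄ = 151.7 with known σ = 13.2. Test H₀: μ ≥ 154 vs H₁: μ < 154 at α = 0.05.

z = -2.176. Critical value: -1.645. Reject H₀.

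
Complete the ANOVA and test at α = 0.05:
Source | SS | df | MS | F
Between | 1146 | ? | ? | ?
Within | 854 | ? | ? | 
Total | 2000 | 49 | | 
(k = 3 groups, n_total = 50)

df_between = 2, df_within = 47. MS_between = 573.0, MS_within = 18.17. F = 31.535, F_crit ≈ 3.195. Reject H₀.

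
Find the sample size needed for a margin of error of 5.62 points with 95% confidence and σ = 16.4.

n = (z*σ/E)² = (1.96×16.4/5.62)² = 32.7 → n = 33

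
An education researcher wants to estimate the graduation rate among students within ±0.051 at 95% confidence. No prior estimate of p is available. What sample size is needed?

Conservative approach: use p = 0.5 (maximizes p(1-p) = 0.25). n = z²(0.25)/E² = 1.96²×0.25/0.051² = 369.2 → n = 370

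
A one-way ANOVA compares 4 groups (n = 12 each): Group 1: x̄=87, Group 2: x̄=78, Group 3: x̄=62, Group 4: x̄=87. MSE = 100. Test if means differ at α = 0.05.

Grand mean = 78.5. SS_between = 5004.0, MS_between = 1668.0. F = 16.68, F_crit ≈ 2.816. Reject H₀.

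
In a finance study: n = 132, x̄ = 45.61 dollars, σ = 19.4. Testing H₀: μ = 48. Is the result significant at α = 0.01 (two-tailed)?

z = (45.61 - 48)/(19.4/√132) = -1.415. Since |z| ≤ 2.576, not significant at α = 0.01.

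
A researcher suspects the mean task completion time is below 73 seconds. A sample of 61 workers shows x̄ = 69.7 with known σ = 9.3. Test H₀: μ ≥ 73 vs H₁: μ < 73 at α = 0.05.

z = -2.771. Critical value: -1.645. Reject H₀.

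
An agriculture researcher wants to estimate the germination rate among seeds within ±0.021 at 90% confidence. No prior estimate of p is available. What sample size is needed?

Conservative approach: use p = 0.5 (maximizes p(1-p) = 0.25). n = z²(0.25)/E² = 1.645²×0.25/0.021² = 1534.03 → n = 1535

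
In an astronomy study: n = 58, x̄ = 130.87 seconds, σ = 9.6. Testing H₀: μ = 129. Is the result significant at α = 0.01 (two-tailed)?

z = (130.87 - 129)/(9.6/√58) = 1.483. Since |z| ≤ 2.576, not significant at α = 0.01.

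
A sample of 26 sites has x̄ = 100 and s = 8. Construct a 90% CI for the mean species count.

CI = x̄ ± t*(s/√n) = 100 ± 1.708(8/√26) = (97.32, 102.68)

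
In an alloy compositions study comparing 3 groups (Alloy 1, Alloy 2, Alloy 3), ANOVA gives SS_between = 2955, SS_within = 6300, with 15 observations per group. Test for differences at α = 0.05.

df_between = 2, df_within = 42. F = MS_between/MS_within = 1477.5/150.0 = 9.85. F_crit ≈ 3.22. Reject H₀. At least one mean differs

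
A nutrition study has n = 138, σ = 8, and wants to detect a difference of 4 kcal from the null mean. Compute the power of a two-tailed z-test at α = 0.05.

SE = σ/√n = 8/√138 = 0.681. Non-centrality λ = d/SE = 4/0.681 = 5.874. Power ≈ Φ(λ - z_{α/2}) = Φ(5.874 - 1.96) = Φ(3.914) = 1.0.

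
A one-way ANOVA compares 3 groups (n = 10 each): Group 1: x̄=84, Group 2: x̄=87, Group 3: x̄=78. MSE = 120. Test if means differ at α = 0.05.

Grand mean = 83.0. SS_between = 420.0, MS_between = 210.0. F = 1.75, F_crit ≈ 3.354. Fail to reject H₀.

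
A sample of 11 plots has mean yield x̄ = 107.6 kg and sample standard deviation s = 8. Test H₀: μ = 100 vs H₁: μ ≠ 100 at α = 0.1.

t = (x̄ - μ₀)/(s/√n) = (107.6 - 100)/(8/√11) = 3.151. df = 10, critical t = ±1.812. Reject H₀.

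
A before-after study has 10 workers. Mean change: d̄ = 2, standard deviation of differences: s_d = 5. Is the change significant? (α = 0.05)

t = d̄/(s_d/√n) = 2/(5/√10) = 1.265. df = 9, critical t = ±2.262. Fail to reject H₀.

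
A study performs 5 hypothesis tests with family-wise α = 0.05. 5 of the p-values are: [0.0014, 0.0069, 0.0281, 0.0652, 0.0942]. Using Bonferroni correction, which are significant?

Bonferroni α = 0.05/5 = 0.01. Significant p-values: [0.0014, 0.0069]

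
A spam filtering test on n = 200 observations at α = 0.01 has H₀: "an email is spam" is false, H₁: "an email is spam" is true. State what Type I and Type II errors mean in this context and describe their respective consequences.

Type I (false positive): concluding that an email is spam when it is not — a legitimate email is sent to the spam folder and the user misses it. Type II (false negative): failing to conclude that an email is spam when it is — a spam email lands in the inbox. Which is costlier depends on domain priorities and is a judgement call rather than a statistical fact.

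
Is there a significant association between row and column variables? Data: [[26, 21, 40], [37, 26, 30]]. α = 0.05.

χ² = 3.685. df = 2, critical = 5.991. Fail to reject H₀. No evidence of dependence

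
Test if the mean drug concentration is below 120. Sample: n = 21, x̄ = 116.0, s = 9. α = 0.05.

t = (116.0 - 120)/(9/√21) = -2.037, df = 20. Critical t = -1.725. Reject H₀.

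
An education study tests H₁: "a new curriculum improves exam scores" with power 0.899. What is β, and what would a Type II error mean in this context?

β = 1 - power = 1 - 0.899 = 0.101. A Type II error is failing to reject H₀ when H₀ is false (false negative) — here, failing to conclude that a new curriculum improves exam scores when in fact it is true. Consequence: keeping the old curriculum when the new one would have helped students.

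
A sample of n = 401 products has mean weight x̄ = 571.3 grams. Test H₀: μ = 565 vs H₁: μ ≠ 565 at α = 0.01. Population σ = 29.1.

z = (x̄ - μ₀)/(σ/√n) = (571.3 - 565)/(29.1/√401) = 4.335. Critical value: ±2.576. Since |4.335| > 2.576, Reject H₀.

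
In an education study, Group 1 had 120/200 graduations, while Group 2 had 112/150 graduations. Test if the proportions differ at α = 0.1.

p̂₁ = 0.6, p̂₂ = 0.747, pooled p̂ = 0.663. z = -2.872. Critical: ±1.645. Reject H₀.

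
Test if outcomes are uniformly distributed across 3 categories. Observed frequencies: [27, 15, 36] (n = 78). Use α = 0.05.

Expected = 26 each. χ² = Σ(O-E)²/E = 8.538. df = 2, critical value = 5.991. Reject H₀.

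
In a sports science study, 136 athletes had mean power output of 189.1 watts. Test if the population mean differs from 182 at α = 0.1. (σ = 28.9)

z = (x̄ - μ₀)/(σ/√n) = (189.1 - 182)/(28.9/√136) = 2.865. Critical value: ±1.645. Since |2.865| > 1.645, Reject H₀.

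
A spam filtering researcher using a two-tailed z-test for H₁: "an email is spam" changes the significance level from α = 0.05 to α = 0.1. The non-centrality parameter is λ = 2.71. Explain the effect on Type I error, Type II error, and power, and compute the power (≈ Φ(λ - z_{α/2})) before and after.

Increasing α from 0.05 to 0.1:
• Type I error rate increases (α is the Type I rate by definition).
• Critical value moves from z_{α/2} = 1.96 to 1.645, so power = Φ(λ - z_{α/2}) goes from Φ(2.71 - 1.96) = 0.773 to Φ(2.71 - 1.645) = 0.857.
• Type II error rate β = 1 - power therefore decreases (0.227 → 0.143).
Appropriate when false negatives are costly — here, a spam email lands in the inbox.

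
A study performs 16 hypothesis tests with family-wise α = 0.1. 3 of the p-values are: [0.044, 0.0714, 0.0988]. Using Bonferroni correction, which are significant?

Bonferroni α = 0.1/16 = 0.00625. None of the given p-values are significant.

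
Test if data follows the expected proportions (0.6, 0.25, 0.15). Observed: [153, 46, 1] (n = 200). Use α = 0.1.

Expected: [120.0, 50.0, 30.0]. χ² = 37.428. df = 2, critical = 4.605. Reject H₀.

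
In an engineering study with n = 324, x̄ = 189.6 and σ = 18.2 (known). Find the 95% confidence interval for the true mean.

CI = x̄ ± z*(σ/√n) = 189.6 ± 1.96(18.2/√324) = 189.6 ± 1.98 = (187.62, 191.58)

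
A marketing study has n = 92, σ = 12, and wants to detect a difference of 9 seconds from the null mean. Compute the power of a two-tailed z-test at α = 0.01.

SE = σ/√n = 12/√92 = 1.251. Non-centrality λ = d/SE = 9/1.251 = 7.194. Power ≈ Φ(λ - z_{α/2}) = Φ(7.194 - 2.576) = Φ(4.618) = 1.0.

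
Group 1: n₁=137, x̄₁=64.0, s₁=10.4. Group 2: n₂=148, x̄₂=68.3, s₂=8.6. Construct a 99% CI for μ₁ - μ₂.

Difference = -4.3. SE = √(10.4²/137 + 8.6²/148) = 1.135. CI = (-7.22, -1.38)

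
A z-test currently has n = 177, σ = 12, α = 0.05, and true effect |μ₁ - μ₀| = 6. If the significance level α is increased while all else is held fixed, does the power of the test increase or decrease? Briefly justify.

Power increases: a larger α lowers the critical value, so more of the H₁ sampling distribution falls in the rejection region.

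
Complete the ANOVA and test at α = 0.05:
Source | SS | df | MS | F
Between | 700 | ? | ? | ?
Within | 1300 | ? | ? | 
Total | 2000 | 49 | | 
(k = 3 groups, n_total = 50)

df_between = 2, df_within = 47. MS_between = 350.0, MS_within = 27.66. F = 12.654, F_crit ≈ 3.195. Reject H₀.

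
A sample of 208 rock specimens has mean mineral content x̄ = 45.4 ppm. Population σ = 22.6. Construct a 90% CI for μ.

CI = x̄ ± z*(σ/√n) = 45.4 ± 1.645(22.6/√208) = 45.4 ± 2.58 = (42.82, 47.98)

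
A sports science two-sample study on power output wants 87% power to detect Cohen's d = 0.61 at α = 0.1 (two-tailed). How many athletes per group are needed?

z_{α/2} = 1.645, z_β = Φ⁻¹(0.87) = 1.126. For medium effect (d = 0.61): n per group = 2(z_{α/2} + z_β)²/d² = 2(1.645 + 1.126)²/0.61² = 41.3 → 42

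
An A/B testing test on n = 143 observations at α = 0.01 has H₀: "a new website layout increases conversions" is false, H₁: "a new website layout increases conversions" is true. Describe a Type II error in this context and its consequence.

Type II error: failing to reject H₀ when it is false — concluding that a new website layout increases conversions is not supported when in fact it is. Consequence: discarding a layout that would have improved conversions — lost revenue.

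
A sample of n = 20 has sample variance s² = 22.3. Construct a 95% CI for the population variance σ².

df = 19. χ²_{0.025} = 32.852, χ²_{0.975} = 8.907. CI for σ² = ((n-1)s²/χ²_{α/2}, (n-1)s²/χ²_{1-α/2}) = (19·22.3/32.852, 19·22.3/8.907) = (12.9, 47.57)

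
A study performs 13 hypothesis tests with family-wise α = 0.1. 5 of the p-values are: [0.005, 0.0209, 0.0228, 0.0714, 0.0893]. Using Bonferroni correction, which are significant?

Bonferroni α = 0.1/13 = 0.00769. Significant p-values: [0.005]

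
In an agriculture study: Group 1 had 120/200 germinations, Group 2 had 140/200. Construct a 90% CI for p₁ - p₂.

p̂₁ = 0.6, p̂₂ = 0.7. Difference = -0.1. CI = (-0.178, -0.022)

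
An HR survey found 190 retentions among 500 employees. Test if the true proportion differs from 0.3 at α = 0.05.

p̂ = 0.38, p₀ = 0.3. z = (p̂ - p₀)/√(p₀(1-p₀)/n) = 3.904. Critical: ±1.96. Reject H₀.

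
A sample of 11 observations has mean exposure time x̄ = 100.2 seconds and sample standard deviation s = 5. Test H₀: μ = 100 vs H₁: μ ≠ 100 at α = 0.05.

t = (x̄ - μ₀)/(s/√n) = (100.2 - 100)/(5/√11) = 0.133. df = 10, critical t = ±2.228. Fail to reject H₀.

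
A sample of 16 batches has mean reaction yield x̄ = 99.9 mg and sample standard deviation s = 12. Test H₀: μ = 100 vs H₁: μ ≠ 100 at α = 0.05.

t = (x̄ - μ₀)/(s/√n) = (99.9 - 100)/(12/√16) = -0.033. df = 15, critical t = ±2.131. Fail to reject H₀.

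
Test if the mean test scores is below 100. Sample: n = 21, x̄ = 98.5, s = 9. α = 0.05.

t = (98.5 - 100)/(9/√21) = -0.764, df = 20. Critical t = -1.725. Fail to reject H₀.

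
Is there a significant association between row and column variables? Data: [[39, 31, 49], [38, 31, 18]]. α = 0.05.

χ² = 9.617. df = 2, critical = 5.991. Reject H₀. Variables are dependent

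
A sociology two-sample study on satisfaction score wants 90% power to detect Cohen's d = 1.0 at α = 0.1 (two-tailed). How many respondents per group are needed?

z_{α/2} = 1.645, z_β = Φ⁻¹(0.9) = 1.282. For large effect (d = 1.0): n per group = 2(z_{α/2} + z_β)²/d² = 2(1.645 + 1.282)²/1.0² = 17.1 → 18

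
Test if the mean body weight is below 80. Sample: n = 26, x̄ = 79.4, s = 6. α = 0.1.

t = (79.4 - 80)/(6/√26) = -0.51, df = 25. Critical t = -1.316. Fail to reject H₀.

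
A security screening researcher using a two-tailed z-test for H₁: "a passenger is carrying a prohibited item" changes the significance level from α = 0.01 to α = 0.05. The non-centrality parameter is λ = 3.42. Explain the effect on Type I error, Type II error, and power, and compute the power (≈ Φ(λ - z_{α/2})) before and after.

Increasing α from 0.01 to 0.05:
• Type I error rate increases (α is the Type I rate by definition).
• Critical value moves from z_{α/2} = 2.576 to 1.96, so power = Φ(λ - z_{α/2}) goes from Φ(3.42 - 2.576) = 0.801 to Φ(3.42 - 1.96) = 0.928.
• Type II error rate β = 1 - power therefore decreases (0.199 → 0.072).
Appropriate when false negatives are costly — here, letting a prohibited item through — security breach.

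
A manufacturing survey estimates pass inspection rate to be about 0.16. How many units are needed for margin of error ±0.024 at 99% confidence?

n = z²p(1-p)/E² = 2.576²×0.16×0.84/0.024² = 1548.3 → n = 1549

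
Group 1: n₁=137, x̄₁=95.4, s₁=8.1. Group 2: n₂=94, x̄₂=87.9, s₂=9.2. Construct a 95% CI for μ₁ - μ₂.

Difference = 7.5. SE = √(8.1²/137 + 9.2²/94) = 1.174. CI = (5.2, 9.8)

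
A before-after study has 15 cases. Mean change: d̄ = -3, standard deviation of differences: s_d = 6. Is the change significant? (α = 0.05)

t = d̄/(s_d/√n) = -3/(6/√15) = -1.936. df = 14, critical t = ±2.145. Fail to reject H₀.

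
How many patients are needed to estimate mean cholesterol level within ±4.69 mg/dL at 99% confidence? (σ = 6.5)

n = (z*σ/E)² = (2.576×6.5/4.69)² = 12.7 → n = 13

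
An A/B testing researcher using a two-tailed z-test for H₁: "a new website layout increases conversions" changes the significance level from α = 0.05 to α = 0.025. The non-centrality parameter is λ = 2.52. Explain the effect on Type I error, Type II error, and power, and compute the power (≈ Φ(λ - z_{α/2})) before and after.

Decreasing α from 0.05 to 0.025:
• Type I error rate decreases (α is the Type I rate by definition).
• Critical value moves from z_{α/2} = 1.96 to 2.241, so power = Φ(λ - z_{α/2}) goes from Φ(2.52 - 1.96) = 0.712 to Φ(2.52 - 2.241) = 0.61.
• Type II error rate β = 1 - power therefore increases (0.288 → 0.39).
Appropriate when false positives are costly — here, rolling out a layout that doesn't actually help — wasted engineering effort.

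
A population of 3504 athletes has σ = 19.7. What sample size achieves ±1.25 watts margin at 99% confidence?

Without FPC: n₀ = (2.576×19.7/1.25)² = 1648.178. With FPC: n = n₀N/(n₀+N-1) = 1121.1 → n = 1122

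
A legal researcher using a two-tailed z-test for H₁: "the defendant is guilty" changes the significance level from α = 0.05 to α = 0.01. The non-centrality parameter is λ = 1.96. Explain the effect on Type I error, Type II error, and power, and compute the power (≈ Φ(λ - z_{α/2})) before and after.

Decreasing α from 0.05 to 0.01:
• Type I error rate decreases (α is the Type I rate by definition).
• Critical value moves from z_{α/2} = 1.96 to 2.576, so power = Φ(λ - z_{α/2}) goes from Φ(1.96 - 1.96) = 0.5 to Φ(1.96 - 2.576) = 0.269.
• Type II error rate β = 1 - power therefore increases (0.5 → 0.731).
Appropriate when false positives are costly — here, convicting an innocent person.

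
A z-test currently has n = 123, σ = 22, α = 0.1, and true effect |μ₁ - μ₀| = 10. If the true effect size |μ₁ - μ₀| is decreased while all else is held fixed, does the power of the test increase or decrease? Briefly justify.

Power decreases: a smaller true effect decreases the non-centrality λ = |μ₁ - μ₀|/(σ/√n).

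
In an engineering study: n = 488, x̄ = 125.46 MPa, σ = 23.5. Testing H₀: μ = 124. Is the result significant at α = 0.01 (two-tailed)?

z = (125.46 - 124)/(23.5/√488) = 1.372. Since |z| ≤ 2.576, not significant at α = 0.01.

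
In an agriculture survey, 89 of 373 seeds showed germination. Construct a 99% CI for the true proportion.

p̂ = 0.239. CI = p̂ ± z*√(p̂(1-p̂)/n) = (0.182, 0.295)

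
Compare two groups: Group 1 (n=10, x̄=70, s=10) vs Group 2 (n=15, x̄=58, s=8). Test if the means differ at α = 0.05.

Pooled sp = 8.84. t = 3.326, df = 23. Critical t = ±2.069. Reject H₀.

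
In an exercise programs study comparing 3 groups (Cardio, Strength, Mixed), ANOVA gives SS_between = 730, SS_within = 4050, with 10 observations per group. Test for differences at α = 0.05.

df_between = 2, df_within = 27. F = MS_between/MS_within = 365.0/150.0 = 2.433. F_crit ≈ 3.354. Fail to reject H₀.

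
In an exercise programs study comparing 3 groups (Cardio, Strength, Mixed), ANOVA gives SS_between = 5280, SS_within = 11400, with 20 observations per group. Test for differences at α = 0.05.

df_between = 2, df_within = 57. F = MS_between/MS_within = 2640.0/200.0 = 13.2. F_crit ≈ 3.159. Reject H₀. At least one mean differs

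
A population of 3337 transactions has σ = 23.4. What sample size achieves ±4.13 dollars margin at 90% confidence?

Without FPC: n₀ = (1.645×23.4/4.13)² = 86.869. With FPC: n = n₀N/(n₀+N-1) = 84.7 → n = 85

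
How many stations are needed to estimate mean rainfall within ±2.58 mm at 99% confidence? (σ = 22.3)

n = (z*σ/E)² = (2.576×22.3/2.58)² = 495.7 → n = 496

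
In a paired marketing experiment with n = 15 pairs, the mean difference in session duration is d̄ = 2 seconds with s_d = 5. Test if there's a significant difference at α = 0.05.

t = d̄/(s_d/√n) = 2/(5/√15) = 1.549. df = 14, critical t = ±2.145. Fail to reject H₀.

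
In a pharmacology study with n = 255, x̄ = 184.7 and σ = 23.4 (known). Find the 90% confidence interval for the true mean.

CI = x̄ ± z*(σ/√n) = 184.7 ± 1.645(23.4/√255) = 184.7 ± 2.41 = (182.29, 187.11)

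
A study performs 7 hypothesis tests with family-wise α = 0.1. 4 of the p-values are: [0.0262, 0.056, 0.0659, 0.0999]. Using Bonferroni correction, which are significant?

Bonferroni α = 0.1/7 = 0.01429. None of the given p-values are significant.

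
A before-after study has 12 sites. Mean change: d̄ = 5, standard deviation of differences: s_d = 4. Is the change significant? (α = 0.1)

t = d̄/(s_d/√n) = 5/(4/√12) = 4.33. df = 11, critical t = ±1.796. Reject H₀.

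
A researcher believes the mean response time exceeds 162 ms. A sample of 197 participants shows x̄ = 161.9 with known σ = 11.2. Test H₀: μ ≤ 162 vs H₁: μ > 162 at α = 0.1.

z = -0.125. Critical value: 1.28. Fail to reject H₀.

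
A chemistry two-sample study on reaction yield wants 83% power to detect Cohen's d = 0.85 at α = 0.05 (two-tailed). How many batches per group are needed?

z_{α/2} = 1.96, z_β = Φ⁻¹(0.83) = 0.954. For large effect (d = 0.85): n per group = 2(z_{α/2} + z_β)²/d² = 2(1.96 + 0.954)²/0.85² = 23.5 → 24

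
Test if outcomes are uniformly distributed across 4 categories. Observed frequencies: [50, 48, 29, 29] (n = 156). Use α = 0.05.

Expected = 39 each. χ² = Σ(O-E)²/E = 10.308. df = 3, critical value = 7.815. Reject H₀.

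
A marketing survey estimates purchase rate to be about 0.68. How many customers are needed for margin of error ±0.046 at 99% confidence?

n = z²p(1-p)/E² = 2.576²×0.68×0.32/0.046² = 682.4 → n = 683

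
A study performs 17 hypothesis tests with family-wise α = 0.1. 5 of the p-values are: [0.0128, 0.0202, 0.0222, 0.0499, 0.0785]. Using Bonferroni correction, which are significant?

Bonferroni α = 0.1/17 = 0.00588. None of the given p-values are significant.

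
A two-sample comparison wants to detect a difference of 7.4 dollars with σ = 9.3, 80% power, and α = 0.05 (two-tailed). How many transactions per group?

n per group = 2(z_α/2 + z_β)²σ²/d² = 2×(1.96 + 0.84)²×9.3²/7.4² = 24.8 → n = 25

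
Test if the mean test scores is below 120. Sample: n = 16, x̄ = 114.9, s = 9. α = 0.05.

t = (114.9 - 120)/(9/√16) = -2.267, df = 15. Critical t = -1.753. Reject H₀.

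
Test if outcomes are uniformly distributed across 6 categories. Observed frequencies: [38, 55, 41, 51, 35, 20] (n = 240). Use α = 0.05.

Expected = 40 each. χ² = Σ(O-E)²/E = 19.4. df = 5, critical value = 11.07. Reject H₀.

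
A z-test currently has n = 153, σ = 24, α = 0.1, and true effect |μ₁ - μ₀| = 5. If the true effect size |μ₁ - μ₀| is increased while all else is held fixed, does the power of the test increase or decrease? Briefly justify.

Power increases: a larger true effect increases the non-centrality λ = |μ₁ - μ₀|/(σ/√n).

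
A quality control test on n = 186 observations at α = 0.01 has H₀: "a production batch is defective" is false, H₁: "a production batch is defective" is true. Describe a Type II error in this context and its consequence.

Type II error: failing to reject H₀ when it is false — concluding that a production batch is defective is not supported when in fact it is. Consequence: shipping a defective batch — faulty products reach customers.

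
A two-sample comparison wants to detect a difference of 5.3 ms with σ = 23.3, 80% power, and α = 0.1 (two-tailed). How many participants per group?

n per group = 2(z_α/2 + z_β)²σ²/d² = 2×(1.645 + 0.84)²×23.3²/5.3² = 238.7 → n = 239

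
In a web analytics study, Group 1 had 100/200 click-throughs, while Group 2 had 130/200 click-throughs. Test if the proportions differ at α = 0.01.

p̂₁ = 0.5, p̂₂ = 0.65, pooled p̂ = 0.575. z = -3.034. Critical: ±2.576. Reject H₀.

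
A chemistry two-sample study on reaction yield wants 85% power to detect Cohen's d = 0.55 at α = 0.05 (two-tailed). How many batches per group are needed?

z_{α/2} = 1.96, z_β = Φ⁻¹(0.85) = 1.036. For medium effect (d = 0.55): n per group = 2(z_{α/2} + z_β)²/d² = 2(1.96 + 1.036)²/0.55² = 59.3 → 60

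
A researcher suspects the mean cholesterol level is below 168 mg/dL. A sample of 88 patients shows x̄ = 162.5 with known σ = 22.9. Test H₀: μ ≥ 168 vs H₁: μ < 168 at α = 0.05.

z = -2.253. Critical value: -1.645. Reject H₀.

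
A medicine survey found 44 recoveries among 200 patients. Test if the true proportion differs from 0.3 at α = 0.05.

p̂ = 0.22, p₀ = 0.3. z = (p̂ - p₀)/√(p₀(1-p₀)/n) = -2.469. Critical: ±1.96. Reject H₀.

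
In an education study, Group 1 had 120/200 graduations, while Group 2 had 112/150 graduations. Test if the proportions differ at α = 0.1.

p̂₁ = 0.6, p̂₂ = 0.747, pooled p̂ = 0.663. z = -2.872. Critical: ±1.645. Reject H₀.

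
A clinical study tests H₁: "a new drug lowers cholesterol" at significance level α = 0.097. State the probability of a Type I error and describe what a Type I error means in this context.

P(Type I error) = α = 0.097. A Type I error is rejecting H₀ when H₀ is actually true (false positive) — here, concluding that a new drug lowers cholesterol when in fact this is not the case. Consequence: approving an ineffective drug — patients take a useless medication and may skip effective alternatives.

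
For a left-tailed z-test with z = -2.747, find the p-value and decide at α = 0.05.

p = P(Z < -2.747) = Φ(-2.747) ≈ 0.003. Since p < 0.05, reject H₀ (significant) at α = 0.05.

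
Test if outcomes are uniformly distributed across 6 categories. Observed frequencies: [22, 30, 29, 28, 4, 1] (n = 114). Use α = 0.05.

Expected = 19 each. χ² = Σ(O-E)²/E = 45.263. df = 5, critical value = 11.07. Reject H₀.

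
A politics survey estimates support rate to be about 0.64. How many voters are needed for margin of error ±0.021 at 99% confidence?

n = z²p(1-p)/E² = 2.576²×0.64×0.36/0.021² = 3466.9 → n = 3467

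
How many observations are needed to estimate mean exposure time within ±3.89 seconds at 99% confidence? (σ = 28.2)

n = (z*σ/E)² = (2.576×28.2/3.89)² = 348.7 → n = 349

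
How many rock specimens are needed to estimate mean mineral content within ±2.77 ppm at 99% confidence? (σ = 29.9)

n = (z*σ/E)² = (2.576×29.9/2.77)² = 773.2 → n = 774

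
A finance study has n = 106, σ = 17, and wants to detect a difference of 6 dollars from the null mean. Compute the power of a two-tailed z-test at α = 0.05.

SE = σ/√n = 17/√106 = 1.651. Non-centrality λ = d/SE = 6/1.651 = 3.634. Power ≈ Φ(λ - z_{α/2}) = Φ(3.634 - 1.96) = Φ(1.674) = 0.953.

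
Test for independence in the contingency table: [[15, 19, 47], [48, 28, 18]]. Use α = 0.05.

χ² = 31.154. df = 2, critical = 5.991. Reject H₀. Variables are dependent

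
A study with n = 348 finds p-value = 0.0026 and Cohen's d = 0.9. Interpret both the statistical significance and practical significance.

Statistically significant (p = 0.0026 < 0.05). Cohen's d = 0.9 indicates a large effect size. Both statistical and practical significance should be considered.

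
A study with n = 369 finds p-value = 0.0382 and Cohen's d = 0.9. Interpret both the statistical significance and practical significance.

Statistically significant (p = 0.0382 < 0.05). Cohen's d = 0.9 indicates a large effect size. Both statistical and practical significance should be considered.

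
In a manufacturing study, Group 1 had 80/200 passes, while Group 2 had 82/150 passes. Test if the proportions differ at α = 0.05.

p̂₁ = 0.4, p̂₂ = 0.547, pooled p̂ = 0.463. z = -2.723. Critical: ±1.96. Reject H₀.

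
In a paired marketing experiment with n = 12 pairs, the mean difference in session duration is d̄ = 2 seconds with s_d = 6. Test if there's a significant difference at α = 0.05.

t = d̄/(s_d/√n) = 2/(6/√12) = 1.155. df = 11, critical t = ±2.201. Fail to reject H₀.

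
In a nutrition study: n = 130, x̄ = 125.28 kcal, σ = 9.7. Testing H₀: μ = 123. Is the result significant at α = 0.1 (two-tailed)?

z = (125.28 - 123)/(9.7/√130) = 2.68. Since |z| > 1.645, significant at α = 0.1.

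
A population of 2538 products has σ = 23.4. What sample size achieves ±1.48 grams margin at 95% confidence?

Without FPC: n₀ = (1.96×23.4/1.48)² = 960.33. With FPC: n = n₀N/(n₀+N-1) = 696.9 → n = 697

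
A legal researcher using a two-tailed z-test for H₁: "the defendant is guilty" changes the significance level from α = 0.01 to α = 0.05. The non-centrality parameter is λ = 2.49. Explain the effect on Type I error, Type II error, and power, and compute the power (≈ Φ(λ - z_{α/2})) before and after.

Increasing α from 0.01 to 0.05:
• Type I error rate increases (α is the Type I rate by definition).
• Critical value moves from z_{α/2} = 2.576 to 1.96, so power = Φ(λ - z_{α/2}) goes from Φ(2.49 - 2.576) = 0.466 to Φ(2.49 - 1.96) = 0.702.
• Type II error rate β = 1 - power therefore decreases (0.534 → 0.298).
Appropriate when false negatives are costly — here, acquitting a guilty person.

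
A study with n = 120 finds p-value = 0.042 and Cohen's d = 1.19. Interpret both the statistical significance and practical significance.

Statistically significant (p = 0.042 < 0.05). Cohen's d = 1.19 indicates a large effect size. Both statistical and practical significance should be considered.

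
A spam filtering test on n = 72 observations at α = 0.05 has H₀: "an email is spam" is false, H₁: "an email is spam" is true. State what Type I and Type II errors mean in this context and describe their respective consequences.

Type I (false positive): concluding that an email is spam when it is not — a legitimate email is sent to the spam folder and the user misses it. Type II (false negative): failing to conclude that an email is spam when it is — a spam email lands in the inbox. Which is costlier depends on domain priorities and is a judgement call rather than a statistical fact.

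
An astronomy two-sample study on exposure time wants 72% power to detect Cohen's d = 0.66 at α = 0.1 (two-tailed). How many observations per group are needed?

z_{α/2} = 1.645, z_β = Φ⁻¹(0.72) = 0.583. For medium effect (d = 0.66): n per group = 2(z_{α/2} + z_β)²/d² = 2(1.645 + 0.583)²/0.66² = 22.8 → 23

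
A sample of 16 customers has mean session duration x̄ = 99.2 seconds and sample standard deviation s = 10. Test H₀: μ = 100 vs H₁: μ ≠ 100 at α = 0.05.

t = (x̄ - μ₀)/(s/√n) = (99.2 - 100)/(10/√16) = -0.32. df = 15, critical t = ±2.131. Fail to reject H₀.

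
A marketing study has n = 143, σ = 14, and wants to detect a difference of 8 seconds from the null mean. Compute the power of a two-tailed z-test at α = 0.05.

SE = σ/√n = 14/√143 = 1.171. Non-centrality λ = d/SE = 8/1.171 = 6.833. Power ≈ Φ(λ - z_{α/2}) = Φ(6.833 - 1.96) = Φ(4.873) = 1.0.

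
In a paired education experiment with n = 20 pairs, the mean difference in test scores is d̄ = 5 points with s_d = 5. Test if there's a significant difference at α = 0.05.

t = d̄/(s_d/√n) = 5/(5/√20) = 4.472. df = 19, critical t = ±2.093. Reject H₀.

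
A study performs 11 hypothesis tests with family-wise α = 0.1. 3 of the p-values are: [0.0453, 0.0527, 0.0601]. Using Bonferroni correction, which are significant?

Bonferroni α = 0.1/11 = 0.00909. None of the given p-values are significant.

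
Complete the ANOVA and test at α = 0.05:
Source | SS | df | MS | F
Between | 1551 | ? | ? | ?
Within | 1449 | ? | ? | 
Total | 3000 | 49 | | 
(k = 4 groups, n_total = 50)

df_between = 3, df_within = 46. MS_between = 517.0, MS_within = 31.5. F = 16.413, F_crit ≈ 2.807. Reject H₀.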